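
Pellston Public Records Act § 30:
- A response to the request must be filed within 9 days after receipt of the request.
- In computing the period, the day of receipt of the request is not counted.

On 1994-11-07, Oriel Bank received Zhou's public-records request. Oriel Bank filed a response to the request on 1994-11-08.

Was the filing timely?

Yes

9 days after 1994-11-07 is November 16, 1994.
The deadline is November 16, 1994; the filing on November 8, 1994 is on or before that date.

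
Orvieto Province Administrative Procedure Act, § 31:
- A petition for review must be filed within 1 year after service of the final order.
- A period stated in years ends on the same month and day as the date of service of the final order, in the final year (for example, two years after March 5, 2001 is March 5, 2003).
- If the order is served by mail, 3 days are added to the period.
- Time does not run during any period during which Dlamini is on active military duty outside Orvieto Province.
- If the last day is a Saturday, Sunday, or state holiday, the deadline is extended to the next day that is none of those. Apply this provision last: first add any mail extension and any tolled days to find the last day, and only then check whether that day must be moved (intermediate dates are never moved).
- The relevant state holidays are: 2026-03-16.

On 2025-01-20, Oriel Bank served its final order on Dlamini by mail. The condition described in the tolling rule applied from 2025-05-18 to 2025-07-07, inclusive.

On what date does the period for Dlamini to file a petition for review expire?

1 year after 2025-01-20 is January 20, 2026.
Service was by mail, adding 3 days: January 20, 2026 + 3 days = January 23, 2026.
From May 18, 2025 through July 7, 2025 inclusive is 51 days; tolling adds 51 days: January 23, 2026 + 51 days = March 15, 2026.
March 15, 2026 is Sunday; March 16, 2026 is a listed holiday. The next qualifying day is March 17, 2026.

March 17, 2026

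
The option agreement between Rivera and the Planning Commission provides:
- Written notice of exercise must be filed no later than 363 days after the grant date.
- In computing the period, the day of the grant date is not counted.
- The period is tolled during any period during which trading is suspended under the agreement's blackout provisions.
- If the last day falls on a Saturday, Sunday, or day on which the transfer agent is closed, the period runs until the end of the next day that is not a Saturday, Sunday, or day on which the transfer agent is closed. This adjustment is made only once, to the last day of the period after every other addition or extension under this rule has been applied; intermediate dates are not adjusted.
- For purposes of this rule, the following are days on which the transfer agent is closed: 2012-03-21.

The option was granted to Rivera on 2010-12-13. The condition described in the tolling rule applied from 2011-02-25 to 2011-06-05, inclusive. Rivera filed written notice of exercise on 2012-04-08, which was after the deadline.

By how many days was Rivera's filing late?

363 days after 2010-12-13 is December 11, 2011.
From February 25, 2011 through June 5, 2011 inclusive is 101 days; tolling adds 101 days: December 11, 2011 + 101 days = March 21, 2012.
March 21, 2012 is a listed holiday. The next qualifying day is March 22, 2012.
The deadline is March 22, 2012; from March 22, 2012 to April 8, 2012 is 17 days.

17 days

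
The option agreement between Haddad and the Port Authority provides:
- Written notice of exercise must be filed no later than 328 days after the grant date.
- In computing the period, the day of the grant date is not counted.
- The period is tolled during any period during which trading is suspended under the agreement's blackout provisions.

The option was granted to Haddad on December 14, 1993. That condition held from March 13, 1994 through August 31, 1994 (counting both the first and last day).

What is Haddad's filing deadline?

328 days after December 14, 1993 is November 7, 1994.
From March 13, 1994 through August 31, 1994 inclusive is 172 days; tolling adds 172 days: November 7, 1994 + 172 days = April 28, 1995.

April 28, 1995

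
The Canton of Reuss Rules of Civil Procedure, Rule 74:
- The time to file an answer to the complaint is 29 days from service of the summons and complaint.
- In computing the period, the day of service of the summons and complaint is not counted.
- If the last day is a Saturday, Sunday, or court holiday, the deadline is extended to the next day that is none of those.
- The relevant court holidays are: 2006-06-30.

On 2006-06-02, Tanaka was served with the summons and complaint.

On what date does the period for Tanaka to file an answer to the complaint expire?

July 3, 2006

29 days after 2006-06-02 is July 1, 2006.
July 1, 2006 is Saturday; July 2, 2006 is Sunday. The next qualifying day is July 3, 2006.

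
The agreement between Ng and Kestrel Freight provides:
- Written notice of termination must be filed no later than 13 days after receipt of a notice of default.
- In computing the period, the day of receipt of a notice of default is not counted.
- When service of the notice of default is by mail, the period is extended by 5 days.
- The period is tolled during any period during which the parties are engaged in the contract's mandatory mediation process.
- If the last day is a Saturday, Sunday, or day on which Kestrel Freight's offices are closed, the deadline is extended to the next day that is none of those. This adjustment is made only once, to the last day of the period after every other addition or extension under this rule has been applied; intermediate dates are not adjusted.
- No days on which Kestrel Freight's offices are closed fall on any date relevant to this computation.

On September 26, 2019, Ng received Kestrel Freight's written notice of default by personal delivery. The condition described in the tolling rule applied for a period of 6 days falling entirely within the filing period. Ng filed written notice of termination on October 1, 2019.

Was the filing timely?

13 days after September 26, 2019 is October 9, 2019.
Service was not by mail, so no mail extension applies.
Tolling adds 6 days: October 9, 2019 + 6 days = October 15, 2019.
October 15, 2019 is a Tuesday and not a day on which Kestrel Freight's offices are closed, so no extension applies.
The deadline is October 15, 2019; the filing on October 1, 2019 is on or before that date.

Yes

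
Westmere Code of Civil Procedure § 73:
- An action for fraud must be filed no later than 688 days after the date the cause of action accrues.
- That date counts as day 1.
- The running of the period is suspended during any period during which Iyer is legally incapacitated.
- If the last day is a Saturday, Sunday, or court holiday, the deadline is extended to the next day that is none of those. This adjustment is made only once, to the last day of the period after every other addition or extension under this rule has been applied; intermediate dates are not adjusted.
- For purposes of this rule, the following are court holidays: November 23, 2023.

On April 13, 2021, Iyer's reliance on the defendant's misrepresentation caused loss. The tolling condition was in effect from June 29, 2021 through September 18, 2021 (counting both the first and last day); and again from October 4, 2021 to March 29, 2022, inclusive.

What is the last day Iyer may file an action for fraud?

November 15, 2023

Counting April 13, 2021 as day 1, day 688 is March 1, 2023.
From June 29, 2021 through September 18, 2021 inclusive is 82 days; tolling adds 82 days: March 1, 2023 + 82 days = May 22, 2023.
From October 4, 2021 through March 29, 2022 inclusive is 177 days; tolling adds 177 days: May 22, 2023 + 177 days = November 15, 2023.
November 15, 2023 is a Wednesday and not a court holiday, so no extension applies.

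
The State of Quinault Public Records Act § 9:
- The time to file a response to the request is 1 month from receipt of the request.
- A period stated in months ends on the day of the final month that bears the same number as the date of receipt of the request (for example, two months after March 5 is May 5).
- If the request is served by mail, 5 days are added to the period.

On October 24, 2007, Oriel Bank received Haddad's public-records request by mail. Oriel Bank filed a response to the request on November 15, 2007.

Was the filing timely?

1 month after October 24, 2007 is November 24, 2007.
Service was by mail, adding 5 days: November 24, 2007 + 5 days = November 29, 2007.
The deadline is November 29, 2007; the filing on November 15, 2007 is on or before that date.

Yes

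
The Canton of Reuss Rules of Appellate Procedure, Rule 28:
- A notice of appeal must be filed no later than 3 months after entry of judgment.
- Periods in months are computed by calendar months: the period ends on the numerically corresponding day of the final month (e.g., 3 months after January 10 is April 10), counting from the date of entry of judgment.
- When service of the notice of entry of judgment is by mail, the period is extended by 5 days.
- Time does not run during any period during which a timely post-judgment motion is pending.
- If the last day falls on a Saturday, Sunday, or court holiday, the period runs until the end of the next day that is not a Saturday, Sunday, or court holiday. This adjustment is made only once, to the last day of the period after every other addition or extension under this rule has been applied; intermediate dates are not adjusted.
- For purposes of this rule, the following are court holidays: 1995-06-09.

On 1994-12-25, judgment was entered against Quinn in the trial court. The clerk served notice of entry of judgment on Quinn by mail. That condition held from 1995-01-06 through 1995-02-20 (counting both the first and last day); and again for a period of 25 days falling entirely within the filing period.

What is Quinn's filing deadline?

3 months after 1994-12-25 is March 25, 1995.
Service was by mail, adding 5 days: March 25, 1995 + 5 days = March 30, 1995.
From January 6, 1995 through February 20, 1995 inclusive is 46 days; tolling adds 46 days: March 30, 1995 + 46 days = May 15, 1995.
Tolling adds 25 days: May 15, 1995 + 25 days = June 9, 1995.
June 9, 1995 is a listed holiday; June 10, 1995 is Saturday; June 11, 1995 is Sunday. The next qualifying day is June 12, 1995.

June 12, 1995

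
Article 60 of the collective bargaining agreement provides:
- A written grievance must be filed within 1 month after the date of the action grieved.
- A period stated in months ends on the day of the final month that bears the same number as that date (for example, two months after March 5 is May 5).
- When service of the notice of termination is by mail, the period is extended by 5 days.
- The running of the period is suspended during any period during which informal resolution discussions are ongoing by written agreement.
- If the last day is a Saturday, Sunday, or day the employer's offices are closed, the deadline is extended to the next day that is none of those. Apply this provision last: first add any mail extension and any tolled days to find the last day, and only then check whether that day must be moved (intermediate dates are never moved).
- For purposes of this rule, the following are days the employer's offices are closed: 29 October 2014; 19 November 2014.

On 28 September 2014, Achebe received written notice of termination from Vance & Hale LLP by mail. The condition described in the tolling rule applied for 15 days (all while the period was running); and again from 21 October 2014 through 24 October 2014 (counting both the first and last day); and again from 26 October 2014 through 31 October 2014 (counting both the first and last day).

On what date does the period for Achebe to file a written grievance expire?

1 month after 28 September 2014 is October 28, 2014.
Service was by mail, adding 5 days: October 28, 2014 + 5 days = November 2, 2014.
Tolling adds 15 days: November 2, 2014 + 15 days = November 17, 2014.
From October 21, 2014 through October 24, 2014 inclusive is 4 days; tolling adds 4 days: November 17, 2014 + 4 days = November 21, 2014.
From October 26, 2014 through October 31, 2014 inclusive is 6 days; tolling adds 6 days: November 21, 2014 + 6 days = November 27, 2014.
November 27, 2014 is a Thursday and not a day the employer's offices are closed, so no extension applies.

November 27, 2014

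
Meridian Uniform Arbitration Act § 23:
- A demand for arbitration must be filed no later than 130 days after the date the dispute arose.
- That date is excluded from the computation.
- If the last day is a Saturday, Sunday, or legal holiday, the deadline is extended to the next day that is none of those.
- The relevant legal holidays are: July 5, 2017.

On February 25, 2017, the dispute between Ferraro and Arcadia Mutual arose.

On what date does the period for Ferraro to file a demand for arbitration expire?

July 6, 2017

130 days after February 25, 2017 is July 5, 2017.
July 5, 2017 is a listed holiday. The next qualifying day is July 6, 2017.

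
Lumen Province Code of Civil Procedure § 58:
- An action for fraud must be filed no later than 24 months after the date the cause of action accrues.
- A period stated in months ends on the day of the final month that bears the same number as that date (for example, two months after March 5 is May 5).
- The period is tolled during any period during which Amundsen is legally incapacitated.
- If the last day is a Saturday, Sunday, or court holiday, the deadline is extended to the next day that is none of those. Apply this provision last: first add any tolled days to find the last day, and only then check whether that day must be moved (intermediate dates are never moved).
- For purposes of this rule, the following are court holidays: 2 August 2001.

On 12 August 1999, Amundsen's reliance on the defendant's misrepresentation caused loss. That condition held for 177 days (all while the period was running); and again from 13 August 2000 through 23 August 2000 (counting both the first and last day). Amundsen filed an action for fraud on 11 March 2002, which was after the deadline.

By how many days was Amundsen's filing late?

24 months after 12 August 1999 is August 12, 2001.
Tolling adds 177 days: August 12, 2001 + 177 days = February 5, 2002.
From August 13, 2000 through August 23, 2000 inclusive is 11 days; tolling adds 11 days: February 5, 2002 + 11 days = February 16, 2002.
February 16, 2002 is Saturday; February 17, 2002 is Sunday. The next qualifying day is February 18, 2002.
The deadline is February 18, 2002; from February 18, 2002 to March 11, 2002 is 21 days.

21 days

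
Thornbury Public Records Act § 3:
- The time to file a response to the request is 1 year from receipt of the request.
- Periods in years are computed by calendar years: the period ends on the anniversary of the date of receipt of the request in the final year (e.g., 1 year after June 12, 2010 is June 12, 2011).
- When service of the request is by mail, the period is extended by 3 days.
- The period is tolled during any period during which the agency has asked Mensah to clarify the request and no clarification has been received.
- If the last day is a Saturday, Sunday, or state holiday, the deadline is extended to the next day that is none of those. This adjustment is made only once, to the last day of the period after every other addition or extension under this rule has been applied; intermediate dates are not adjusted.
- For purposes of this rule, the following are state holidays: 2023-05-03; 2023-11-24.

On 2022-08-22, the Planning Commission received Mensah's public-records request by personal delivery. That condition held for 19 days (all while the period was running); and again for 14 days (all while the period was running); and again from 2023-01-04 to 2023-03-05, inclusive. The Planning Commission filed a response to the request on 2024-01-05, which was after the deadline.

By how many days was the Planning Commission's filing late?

1 year after 2022-08-22 is August 22, 2023.
Service was not by mail, so no mail extension applies.
Tolling adds 19 days: August 22, 2023 + 19 days = September 10, 2023.
Tolling adds 14 days: September 10, 2023 + 14 days = September 24, 2023.
From January 4, 2023 through March 5, 2023 inclusive is 61 days; tolling adds 61 days: September 24, 2023 + 61 days = November 24, 2023.
November 24, 2023 is a listed holiday; November 25, 2023 is Saturday; November 26, 2023 is Sunday. The next qualifying day is November 27, 2023.
The deadline is November 27, 2023; from November 27, 2023 to January 5, 2024 is 39 days.

39 days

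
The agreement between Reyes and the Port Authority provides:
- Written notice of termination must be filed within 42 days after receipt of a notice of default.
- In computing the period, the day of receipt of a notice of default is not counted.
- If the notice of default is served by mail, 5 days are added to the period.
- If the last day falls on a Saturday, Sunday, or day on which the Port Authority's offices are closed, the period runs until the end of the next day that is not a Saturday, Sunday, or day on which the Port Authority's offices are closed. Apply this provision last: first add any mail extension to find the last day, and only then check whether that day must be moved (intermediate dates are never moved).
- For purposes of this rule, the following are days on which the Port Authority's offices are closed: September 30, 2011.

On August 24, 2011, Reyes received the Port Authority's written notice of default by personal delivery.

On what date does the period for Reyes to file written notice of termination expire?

42 days after August 24, 2011 is October 5, 2011.
Service was not by mail, so no mail extension applies.
October 5, 2011 is a Wednesday and not a day on which the Port Authority's offices are closed, so no extension applies.

October 5, 2011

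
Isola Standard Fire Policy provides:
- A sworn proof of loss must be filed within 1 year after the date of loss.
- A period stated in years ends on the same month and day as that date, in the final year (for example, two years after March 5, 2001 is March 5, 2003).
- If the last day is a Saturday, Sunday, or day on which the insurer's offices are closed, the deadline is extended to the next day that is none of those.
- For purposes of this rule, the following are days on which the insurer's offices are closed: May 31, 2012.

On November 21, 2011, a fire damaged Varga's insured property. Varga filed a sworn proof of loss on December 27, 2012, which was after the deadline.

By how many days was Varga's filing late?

36 days

1 year after November 21, 2011 is November 21, 2012.
November 21, 2012 is a Wednesday and not a day on which the insurer's offices are closed, so no extension applies.
The deadline is November 21, 2012; from November 21, 2012 to December 27, 2012 is 36 days.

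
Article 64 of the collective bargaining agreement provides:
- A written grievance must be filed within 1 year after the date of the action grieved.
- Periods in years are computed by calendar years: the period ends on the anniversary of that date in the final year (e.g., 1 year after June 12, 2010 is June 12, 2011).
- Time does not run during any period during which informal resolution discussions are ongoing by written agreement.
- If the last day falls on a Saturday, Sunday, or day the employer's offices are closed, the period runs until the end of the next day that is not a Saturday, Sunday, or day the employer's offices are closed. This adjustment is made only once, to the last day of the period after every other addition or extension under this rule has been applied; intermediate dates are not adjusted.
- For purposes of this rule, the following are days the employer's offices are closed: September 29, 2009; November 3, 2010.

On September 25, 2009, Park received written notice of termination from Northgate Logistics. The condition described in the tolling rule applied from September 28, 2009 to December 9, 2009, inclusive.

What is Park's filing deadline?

1 year after September 25, 2009 is September 25, 2010.
From September 28, 2009 through December 9, 2009 inclusive is 73 days; tolling adds 73 days: September 25, 2010 + 73 days = December 7, 2010.
December 7, 2010 is a Tuesday and not a day the employer's offices are closed, so no extension applies.

December 7, 2010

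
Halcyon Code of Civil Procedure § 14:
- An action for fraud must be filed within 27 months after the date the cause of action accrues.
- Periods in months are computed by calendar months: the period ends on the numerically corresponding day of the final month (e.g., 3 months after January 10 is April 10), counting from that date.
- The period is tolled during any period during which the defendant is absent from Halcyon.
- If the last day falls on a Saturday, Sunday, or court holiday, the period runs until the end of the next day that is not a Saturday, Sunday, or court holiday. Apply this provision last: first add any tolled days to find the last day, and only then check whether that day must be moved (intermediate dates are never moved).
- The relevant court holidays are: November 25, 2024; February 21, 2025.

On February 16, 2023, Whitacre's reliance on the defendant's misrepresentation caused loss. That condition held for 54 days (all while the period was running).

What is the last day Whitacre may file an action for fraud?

July 9, 2025

27 months after February 16, 2023 is May 16, 2025.
Tolling adds 54 days: May 16, 2025 + 54 days = July 9, 2025.
July 9, 2025 is a Wednesday and not a court holiday, so no extension applies.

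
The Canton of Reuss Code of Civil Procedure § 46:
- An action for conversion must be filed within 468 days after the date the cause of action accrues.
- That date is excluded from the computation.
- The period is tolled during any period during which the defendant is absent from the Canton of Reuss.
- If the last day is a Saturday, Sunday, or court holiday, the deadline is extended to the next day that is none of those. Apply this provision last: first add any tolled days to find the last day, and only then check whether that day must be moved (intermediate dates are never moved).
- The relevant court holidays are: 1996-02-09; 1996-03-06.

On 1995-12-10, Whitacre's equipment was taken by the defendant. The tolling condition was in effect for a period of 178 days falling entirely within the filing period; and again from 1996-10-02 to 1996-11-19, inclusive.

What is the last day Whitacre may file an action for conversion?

468 days after 1995-12-10 is March 22, 1997.
Tolling adds 178 days: March 22, 1997 + 178 days = September 16, 1997.
From October 2, 1996 through November 19, 1996 inclusive is 49 days; tolling adds 49 days: September 16, 1997 + 49 days = November 4, 1997.
November 4, 1997 is a Tuesday and not a court holiday, so no extension applies.

November 4, 1997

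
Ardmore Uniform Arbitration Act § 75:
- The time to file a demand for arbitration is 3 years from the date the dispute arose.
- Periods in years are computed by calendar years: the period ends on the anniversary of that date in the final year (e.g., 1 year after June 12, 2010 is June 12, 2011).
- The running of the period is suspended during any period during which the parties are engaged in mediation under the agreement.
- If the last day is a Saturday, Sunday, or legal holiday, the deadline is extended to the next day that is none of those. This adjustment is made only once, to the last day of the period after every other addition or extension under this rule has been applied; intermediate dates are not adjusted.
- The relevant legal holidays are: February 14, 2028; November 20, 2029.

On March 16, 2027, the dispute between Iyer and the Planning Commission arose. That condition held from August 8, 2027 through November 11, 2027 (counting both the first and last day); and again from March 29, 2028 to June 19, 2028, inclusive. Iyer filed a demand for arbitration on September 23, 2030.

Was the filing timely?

3 years after March 16, 2027 is March 16, 2030.
From August 8, 2027 through November 11, 2027 inclusive is 96 days; tolling adds 96 days: March 16, 2030 + 96 days = June 20, 2030.
From March 29, 2028 through June 19, 2028 inclusive is 83 days; tolling adds 83 days: June 20, 2030 + 83 days = September 11, 2030.
September 11, 2030 is a Wednesday and not a legal holiday, so no extension applies.
The deadline is September 11, 2030; the filing on September 23, 2030 is after that date.

No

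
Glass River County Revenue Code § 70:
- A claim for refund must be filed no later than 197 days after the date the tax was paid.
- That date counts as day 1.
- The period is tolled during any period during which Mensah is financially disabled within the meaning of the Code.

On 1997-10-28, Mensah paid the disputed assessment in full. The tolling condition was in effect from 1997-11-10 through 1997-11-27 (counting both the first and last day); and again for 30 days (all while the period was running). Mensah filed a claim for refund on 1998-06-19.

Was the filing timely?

Yes

Counting 1997-10-28 as day 1, day 197 is May 12, 1998.
From November 10, 1997 through November 27, 1997 inclusive is 18 days; tolling adds 18 days: May 12, 1998 + 18 days = May 30, 1998.
Tolling adds 30 days: May 30, 1998 + 30 days = June 29, 1998.
The deadline is June 29, 1998; the filing on June 19, 1998 is on or before that date.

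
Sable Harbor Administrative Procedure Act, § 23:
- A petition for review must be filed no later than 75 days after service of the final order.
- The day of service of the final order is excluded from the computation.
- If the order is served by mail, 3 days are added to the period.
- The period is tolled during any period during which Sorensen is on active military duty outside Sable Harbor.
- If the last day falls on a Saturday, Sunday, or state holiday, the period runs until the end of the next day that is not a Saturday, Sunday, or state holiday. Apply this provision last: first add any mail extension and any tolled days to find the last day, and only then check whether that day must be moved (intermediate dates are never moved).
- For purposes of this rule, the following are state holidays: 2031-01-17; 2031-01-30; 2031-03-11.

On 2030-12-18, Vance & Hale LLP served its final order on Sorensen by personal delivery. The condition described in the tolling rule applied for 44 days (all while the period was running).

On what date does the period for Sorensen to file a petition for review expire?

75 days after 2030-12-18 is March 3, 2031.
Service was not by mail, so no mail extension applies.
Tolling adds 44 days: March 3, 2031 + 44 days = April 16, 2031.
April 16, 2031 is a Wednesday and not a state holiday, so no extension applies.

April 16, 2031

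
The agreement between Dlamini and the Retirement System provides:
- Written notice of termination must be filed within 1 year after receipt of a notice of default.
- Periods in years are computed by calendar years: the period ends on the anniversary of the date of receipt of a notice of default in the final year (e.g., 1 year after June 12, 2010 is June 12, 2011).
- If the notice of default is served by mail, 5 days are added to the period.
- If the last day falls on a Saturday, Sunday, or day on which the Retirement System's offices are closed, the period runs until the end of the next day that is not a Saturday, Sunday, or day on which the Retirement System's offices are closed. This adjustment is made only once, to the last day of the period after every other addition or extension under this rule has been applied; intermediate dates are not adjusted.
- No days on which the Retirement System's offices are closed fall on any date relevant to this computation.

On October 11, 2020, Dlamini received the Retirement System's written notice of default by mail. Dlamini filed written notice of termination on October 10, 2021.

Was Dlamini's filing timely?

1 year after October 11, 2020 is October 11, 2021.
Service was by mail, adding 5 days: October 11, 2021 + 5 days = October 16, 2021.
October 16, 2021 is Saturday; October 17, 2021 is Sunday. The next qualifying day is October 18, 2021.
The deadline is October 18, 2021; the filing on October 10, 2021 is on or before that date.

Yes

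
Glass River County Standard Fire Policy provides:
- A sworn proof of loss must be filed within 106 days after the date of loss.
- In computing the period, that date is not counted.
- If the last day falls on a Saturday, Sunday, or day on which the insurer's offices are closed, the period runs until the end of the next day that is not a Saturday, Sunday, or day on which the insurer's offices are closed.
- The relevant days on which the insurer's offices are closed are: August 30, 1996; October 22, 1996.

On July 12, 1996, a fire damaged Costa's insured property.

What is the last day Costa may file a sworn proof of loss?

October 28, 1996

106 days after July 12, 1996 is October 26, 1996.
October 26, 1996 is Saturday; October 27, 1996 is Sunday. The next qualifying day is October 28, 1996.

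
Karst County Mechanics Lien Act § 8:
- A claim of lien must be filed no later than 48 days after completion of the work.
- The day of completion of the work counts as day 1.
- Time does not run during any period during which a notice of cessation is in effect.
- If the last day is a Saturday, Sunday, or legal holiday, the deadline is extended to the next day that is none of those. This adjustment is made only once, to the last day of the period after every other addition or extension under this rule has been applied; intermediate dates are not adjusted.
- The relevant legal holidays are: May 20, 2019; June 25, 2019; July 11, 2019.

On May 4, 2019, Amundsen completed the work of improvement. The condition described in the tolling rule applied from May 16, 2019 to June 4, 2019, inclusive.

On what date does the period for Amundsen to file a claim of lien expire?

July 10, 2019

Counting May 4, 2019 as day 1, day 48 is June 20, 2019.
From May 16, 2019 through June 4, 2019 inclusive is 20 days; tolling adds 20 days: June 20, 2019 + 20 days = July 10, 2019.
July 10, 2019 is a Wednesday and not a legal holiday, so no extension applies.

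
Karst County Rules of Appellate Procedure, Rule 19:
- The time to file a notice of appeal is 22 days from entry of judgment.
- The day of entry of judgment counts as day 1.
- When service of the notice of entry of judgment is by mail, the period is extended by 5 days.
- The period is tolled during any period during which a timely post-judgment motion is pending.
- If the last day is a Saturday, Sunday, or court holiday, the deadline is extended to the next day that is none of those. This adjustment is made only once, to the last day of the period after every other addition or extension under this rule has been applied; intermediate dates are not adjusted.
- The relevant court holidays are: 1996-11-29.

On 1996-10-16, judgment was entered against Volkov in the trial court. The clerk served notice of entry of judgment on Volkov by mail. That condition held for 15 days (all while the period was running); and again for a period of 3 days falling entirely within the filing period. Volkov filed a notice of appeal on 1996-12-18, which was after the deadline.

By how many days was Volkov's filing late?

16 days

Counting 1996-10-16 as day 1, day 22 is November 6, 1996.
Service was by mail, adding 5 days: November 6, 1996 + 5 days = November 11, 1996.
Tolling adds 15 days: November 11, 1996 + 15 days = November 26, 1996.
Tolling adds 3 days: November 26, 1996 + 3 days = November 29, 1996.
November 29, 1996 is a listed holiday; November 30, 1996 is Saturday; December 1, 1996 is Sunday. The next qualifying day is December 2, 1996.
The deadline is December 2, 1996; from December 2, 1996 to December 18, 1996 is 16 days.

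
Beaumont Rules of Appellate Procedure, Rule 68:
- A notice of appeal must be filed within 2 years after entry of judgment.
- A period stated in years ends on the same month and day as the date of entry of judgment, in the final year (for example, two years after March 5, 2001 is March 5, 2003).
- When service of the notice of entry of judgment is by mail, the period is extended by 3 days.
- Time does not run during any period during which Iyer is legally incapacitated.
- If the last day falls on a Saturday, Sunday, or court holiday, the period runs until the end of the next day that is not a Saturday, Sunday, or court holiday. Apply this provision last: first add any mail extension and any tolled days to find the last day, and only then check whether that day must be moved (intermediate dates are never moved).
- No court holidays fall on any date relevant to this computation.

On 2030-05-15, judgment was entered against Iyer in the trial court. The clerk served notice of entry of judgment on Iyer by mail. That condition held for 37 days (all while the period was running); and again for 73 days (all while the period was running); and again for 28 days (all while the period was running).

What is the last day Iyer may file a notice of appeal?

2 years after 2030-05-15 is May 15, 2032.
Service was by mail, adding 3 days: May 15, 2032 + 3 days = May 18, 2032.
Tolling adds 37 days: May 18, 2032 + 37 days = June 24, 2032.
Tolling adds 73 days: June 24, 2032 + 73 days = September 5, 2032.
Tolling adds 28 days: September 5, 2032 + 28 days = October 3, 2032.
October 3, 2032 is Sunday. The next qualifying day is October 4, 2032.

October 4, 2032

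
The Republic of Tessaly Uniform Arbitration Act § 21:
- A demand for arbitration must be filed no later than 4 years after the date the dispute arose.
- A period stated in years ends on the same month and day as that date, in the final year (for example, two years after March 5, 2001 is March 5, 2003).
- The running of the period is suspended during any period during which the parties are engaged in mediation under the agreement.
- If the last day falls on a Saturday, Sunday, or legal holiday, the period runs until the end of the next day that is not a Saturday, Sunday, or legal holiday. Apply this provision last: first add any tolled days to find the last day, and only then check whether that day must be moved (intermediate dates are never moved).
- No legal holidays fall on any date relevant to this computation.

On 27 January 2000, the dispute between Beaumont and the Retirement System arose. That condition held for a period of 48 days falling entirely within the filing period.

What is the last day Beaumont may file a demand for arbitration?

March 15, 2004

4 years after 27 January 2000 is January 27, 2004.
Tolling adds 48 days: January 27, 2004 + 48 days = March 15, 2004.
March 15, 2004 is a Monday and not a legal holiday, so no extension applies.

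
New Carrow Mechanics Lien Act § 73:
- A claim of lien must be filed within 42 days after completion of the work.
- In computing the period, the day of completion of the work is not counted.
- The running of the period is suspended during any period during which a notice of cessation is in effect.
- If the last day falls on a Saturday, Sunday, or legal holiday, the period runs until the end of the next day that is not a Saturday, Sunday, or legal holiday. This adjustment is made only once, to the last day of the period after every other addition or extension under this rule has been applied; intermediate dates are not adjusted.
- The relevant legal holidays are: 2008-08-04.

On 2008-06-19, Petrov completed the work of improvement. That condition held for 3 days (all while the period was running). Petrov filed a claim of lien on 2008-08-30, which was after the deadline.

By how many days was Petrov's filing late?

42 days after 2008-06-19 is July 31, 2008.
Tolling adds 3 days: July 31, 2008 + 3 days = August 3, 2008.
August 3, 2008 is Sunday; August 4, 2008 is a listed holiday. The next qualifying day is August 5, 2008.
The deadline is August 5, 2008; from August 5, 2008 to August 30, 2008 is 25 days.

25 days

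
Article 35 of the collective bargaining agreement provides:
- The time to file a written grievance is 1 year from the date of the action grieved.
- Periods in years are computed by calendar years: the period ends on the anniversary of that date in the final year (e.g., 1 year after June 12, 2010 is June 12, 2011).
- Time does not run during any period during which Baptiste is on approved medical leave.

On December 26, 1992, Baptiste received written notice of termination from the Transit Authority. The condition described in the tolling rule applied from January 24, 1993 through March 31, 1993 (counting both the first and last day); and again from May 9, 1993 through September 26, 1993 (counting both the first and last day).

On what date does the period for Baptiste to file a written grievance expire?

1 year after December 26, 1992 is December 26, 1993.
From January 24, 1993 through March 31, 1993 inclusive is 67 days; tolling adds 67 days: December 26, 1993 + 67 days = March 3, 1994.
From May 9, 1993 through September 26, 1993 inclusive is 141 days; tolling adds 141 days: March 3, 1994 + 141 days = July 22, 1994.

July 22, 1994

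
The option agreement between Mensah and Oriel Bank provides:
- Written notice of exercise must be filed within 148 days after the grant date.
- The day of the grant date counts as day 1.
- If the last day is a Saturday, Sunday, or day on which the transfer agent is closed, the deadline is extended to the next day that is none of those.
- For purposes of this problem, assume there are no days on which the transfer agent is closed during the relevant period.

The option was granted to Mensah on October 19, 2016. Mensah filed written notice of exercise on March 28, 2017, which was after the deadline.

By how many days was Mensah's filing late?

Counting October 19, 2016 as day 1, day 148 is March 15, 2017.
March 15, 2017 is a Wednesday and not a day on which the transfer agent is closed, so no extension applies.
The deadline is March 15, 2017; from March 15, 2017 to March 28, 2017 is 13 days.

13 days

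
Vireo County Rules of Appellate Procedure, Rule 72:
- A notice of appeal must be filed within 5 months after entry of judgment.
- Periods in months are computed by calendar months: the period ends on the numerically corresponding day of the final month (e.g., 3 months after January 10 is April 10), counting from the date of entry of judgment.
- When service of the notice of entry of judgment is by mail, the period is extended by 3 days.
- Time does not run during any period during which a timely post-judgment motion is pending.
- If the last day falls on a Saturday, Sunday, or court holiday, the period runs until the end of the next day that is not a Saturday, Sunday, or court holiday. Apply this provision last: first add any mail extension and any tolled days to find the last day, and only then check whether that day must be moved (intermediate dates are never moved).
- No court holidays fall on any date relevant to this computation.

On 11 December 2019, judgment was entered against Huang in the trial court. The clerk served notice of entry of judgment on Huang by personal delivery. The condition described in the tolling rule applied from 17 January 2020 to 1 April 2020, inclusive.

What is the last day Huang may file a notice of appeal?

July 27, 2020

5 months after 11 December 2019 is May 11, 2020.
Service was not by mail, so no mail extension applies.
From January 17, 2020 through April 1, 2020 inclusive is 76 days; tolling adds 76 days: May 11, 2020 + 76 days = July 26, 2020.
July 26, 2020 is Sunday. The next qualifying day is July 27, 2020.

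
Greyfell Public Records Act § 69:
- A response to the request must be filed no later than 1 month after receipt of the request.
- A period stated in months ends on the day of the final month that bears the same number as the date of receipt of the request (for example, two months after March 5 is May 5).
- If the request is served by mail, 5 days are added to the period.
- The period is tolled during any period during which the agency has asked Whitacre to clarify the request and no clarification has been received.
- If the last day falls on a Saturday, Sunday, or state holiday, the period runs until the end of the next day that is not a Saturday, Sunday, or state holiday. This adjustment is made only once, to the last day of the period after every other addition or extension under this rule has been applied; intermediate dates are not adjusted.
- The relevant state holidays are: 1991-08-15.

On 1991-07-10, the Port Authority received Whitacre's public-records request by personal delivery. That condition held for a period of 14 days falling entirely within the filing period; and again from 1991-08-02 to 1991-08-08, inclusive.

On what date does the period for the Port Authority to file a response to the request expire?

1 month after 1991-07-10 is August 10, 1991.
Service was not by mail, so no mail extension applies.
Tolling adds 14 days: August 10, 1991 + 14 days = August 24, 1991.
From August 2, 1991 through August 8, 1991 inclusive is 7 days; tolling adds 7 days: August 24, 1991 + 7 days = August 31, 1991.
August 31, 1991 is Saturday; September 1, 1991 is Sunday. The next qualifying day is September 2, 1991.

September 2, 1991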